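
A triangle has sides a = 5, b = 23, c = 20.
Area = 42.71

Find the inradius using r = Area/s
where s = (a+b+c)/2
s = (5 + 23 + 20)/2 = 48/2 = 24
r = Area/s = 42.71/24 ≈ 1.77958

r = 1.78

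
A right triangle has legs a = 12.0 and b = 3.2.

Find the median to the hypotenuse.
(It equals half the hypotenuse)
Hypotenuse c = √(a² + b²) = √(144 + 10.24) = √154.24 ≈ 12.4193
Median to hypotenuse = c/2 ≈ 12.4193/2 ≈ 6.20967

Median = 6.21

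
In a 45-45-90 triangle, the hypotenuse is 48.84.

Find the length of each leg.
In a 45-45-90 triangle hypotenuse = leg·√2, so leg = hypotenuse/√2.
Leg = 48.84/√2 ≈ 48.84/1.41421 ≈ 34.5351

Each leg = 34.54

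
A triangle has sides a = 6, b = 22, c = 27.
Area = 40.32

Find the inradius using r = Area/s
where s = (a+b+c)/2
s = (6 + 22 + 27)/2 = 55/2 = 27.5
r = Area/s = 40.32/27.5 ≈ 1.46618

r = 1.466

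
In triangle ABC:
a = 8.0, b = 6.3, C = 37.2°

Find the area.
Two sides and the included angle (SAS): A = ½·a·b·sin(C) = ½·8.0·6.3·sin(37.2°)
sin(37.2°) ≈ 0.604599
A ≈ ½·50.4·0.604599 = 25.2·0.604599 ≈ 15.2359

Area = 15.24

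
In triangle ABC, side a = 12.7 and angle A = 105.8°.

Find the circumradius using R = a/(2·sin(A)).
R = a/(2·sin(A)) = 12.7/(2·sin(105.8°))
sin(105.8°) ≈ 0.962218
R ≈ 12.7/(2·0.962218) = 12.7/1.92444 ≈ 6.59934

R = 6.599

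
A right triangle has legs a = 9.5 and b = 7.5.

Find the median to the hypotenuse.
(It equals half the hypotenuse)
Hypotenuse c = √(a² + b²) = √(90.25 + 56.25) = √146.5 ≈ 12.1037
Median to hypotenuse = c/2 ≈ 12.1037/2 ≈ 6.05186

Median = 6.052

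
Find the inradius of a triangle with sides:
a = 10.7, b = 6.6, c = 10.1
r = Area/s where s is the semi-perimeter.
s = (10.7 + 6.6 + 10.1)/2 = 27.4/2 = 13.7
Area = √(s(s−a)(s−b)(s−c)) = √(13.7·3·7.1·3.6) ≈ √1050.52 ≈ 32.4117
r ≈ 32.4117/13.7 ≈ 2.36581

r = 2.366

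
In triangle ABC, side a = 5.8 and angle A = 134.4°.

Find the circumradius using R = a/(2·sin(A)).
R = a/(2·sin(A)) = 5.8/(2·sin(134.4°))
sin(134.4°) ≈ 0.714473
R ≈ 5.8/(2·0.714473) = 5.8/1.42895 ≈ 4.05894

R = 4.059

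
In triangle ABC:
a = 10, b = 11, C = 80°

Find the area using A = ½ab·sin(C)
A = ½·a·b·sin(C) = ½·10·11·sin(80°)
sin(80°) ≈ 0.984808
A ≈ ½·110·0.984808 = 55·0.984808 ≈ 54.1644

Area = 54.16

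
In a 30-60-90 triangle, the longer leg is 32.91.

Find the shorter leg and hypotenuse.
In a 30-60-90 triangle the sides are in ratio 1 : √3 : 2, so short leg = long leg/√3 and hypotenuse = 2·(short leg).
Short leg = 32.91/√3 ≈ 32.91/1.73205 ≈ 19.0006
Hypotenuse = 2·19.0006 ≈ 38.0012

Short leg = 19, Hypotenuse = 38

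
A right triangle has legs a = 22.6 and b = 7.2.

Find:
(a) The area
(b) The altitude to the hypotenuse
(a) The legs are perpendicular, so Area = ½·a·b = ½·22.6·7.2 = ½·162.72 = 81.36
(b) Hypotenuse c = √(a² + b²) = √(510.76 + 51.84) = √562.6 ≈ 23.7192
    Area = ½·c·h_c  ⇒  h_c = 2·Area/c = 162.72/23.7192 ≈ 6.86027

Area = 81.36, h_c = 6.86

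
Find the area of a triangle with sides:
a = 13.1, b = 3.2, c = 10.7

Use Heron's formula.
s = (13.1 + 3.2 + 10.7)/2 = 27/2 = 13.5
s − a = 0.4, s − b = 10.3, s − c = 2.8
s(s−a)(s−b)(s−c) = 13.5·0.4·10.3·2.8 ≈ 155.736
Area = √155.736 ≈ 12.4794

Area = 12.48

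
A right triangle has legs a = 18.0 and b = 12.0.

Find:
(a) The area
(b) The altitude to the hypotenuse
(a) The legs are perpendicular, so Area = ½·a·b = ½·18.0·12.0 = ½·216 = 108
(b) Hypotenuse c = √(a² + b²) = √(324 + 144) = √468 ≈ 21.6333
    Area = ½·c·h_c  ⇒  h_c = 2·Area/c = 216/21.6333 ≈ 9.9846

Area = 108, h_c = 9.985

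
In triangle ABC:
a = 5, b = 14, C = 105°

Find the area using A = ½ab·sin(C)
A = ½·a·b·sin(C) = ½·5·14·sin(105°)
sin(105°) ≈ 0.965926
A ≈ ½·70·0.965926 = 35·0.965926 ≈ 33.8074

Area = 33.81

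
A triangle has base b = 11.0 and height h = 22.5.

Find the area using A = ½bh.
A = ½·b·h = ½·11.0·22.5 = ½·247.5 = 123.75

Area = 123.75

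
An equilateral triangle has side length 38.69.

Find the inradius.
r = Area/s with s the semi-perimeter.
Area = (√3/4)·38.69² = (√3/4)·1496.9161 ≈ 0.433013·1496.9161 ≈ 648.184
s = 3·38.69/2 = 58.035
r ≈ 648.184/58.035 ≈ 11.1688
(Equivalently r = side/(2√3) = 38.69/3.4641 ≈ 11.1688.)

r = 11.17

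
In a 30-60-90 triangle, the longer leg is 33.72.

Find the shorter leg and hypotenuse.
In a 30-60-90 triangle the sides are in ratio 1 : √3 : 2, so short leg = long leg/√3 and hypotenuse = 2·(short leg).
Short leg = 33.72/√3 ≈ 33.72/1.73205 ≈ 19.4683
Hypotenuse = 2·19.4683 ≈ 38.9365

Short leg = 19.47, Hypotenuse = 38.94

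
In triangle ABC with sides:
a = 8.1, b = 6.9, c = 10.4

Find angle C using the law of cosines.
c² = a² + b² − 2ab·cos(C)  ⇒  cos(C) = (a² + b² − c²)/(2ab)
cos(C) = (8.1² + 6.9² − 10.4²)/(2·8.1·6.9) = (65.61 + 47.61 − 108.16)/111.78 = 5.06/111.78 ≈ 0.0452675
C = arccos(0.0452675) ≈ 87.4055°

C = 87.41°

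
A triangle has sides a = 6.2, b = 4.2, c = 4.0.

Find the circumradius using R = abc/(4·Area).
First find the area with Heron's formula.
s = (6.2 + 4.2 + 4.0)/2 = 7.2
Area = √(s(s−a)(s−b)(s−c)) = √(7.2·1·3·3.2) ≈ √69.12 ≈ 8.31384
abc = 6.2·4.2·4.0 = 104.16
R = abc/(4·Area) ≈ 104.16/(4·8.31384) = 104.16/33.2554 ≈ 3.13213

R = 3.132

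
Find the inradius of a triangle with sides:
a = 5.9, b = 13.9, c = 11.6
r = Area/s where s is the semi-perimeter.
s = (5.9 + 13.9 + 11.6)/2 = 31.4/2 = 15.7
Area = √(s(s−a)(s−b)(s−c)) = √(15.7·9.8·1.8·4.1) ≈ √1135.49 ≈ 33.697
r ≈ 33.697/15.7 ≈ 2.1463

r = 2.146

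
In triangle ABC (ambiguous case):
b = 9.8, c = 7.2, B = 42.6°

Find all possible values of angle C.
b/sin(B) = c/sin(C)  ⇒  sin(C) = c·sin(B)/b = 7.2·sin(42.6°)/9.8
sin(42.6°) ≈ 0.676876
sin(C) ≈ 7.2·0.676876/9.8 ≈ 4.87351/9.8 ≈ 0.497297
Candidate 1: C₁ = arcsin(0.497297) ≈ 29.8213°  →  A = 180° − 42.6° − 29.8213° ≈ 107.579° > 0, valid
Candidate 2: C₂ = 180° − C₁ ≈ 150.179°  →  A = 180° − 42.6° − 150.179° ≈ -12.7787° ≤ 0, not a valid triangle

C = 29.82° (one solution)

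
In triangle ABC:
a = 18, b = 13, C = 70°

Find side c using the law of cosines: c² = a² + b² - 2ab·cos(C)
c² = 18² + 13² − 2·18·13·cos(70°)
cos(70°) ≈ 0.34202
c² ≈ 324 + 169 − 468·(0.34202) ≈ 493 − 160.065 ≈ 332.935
c ≈ √332.935 ≈ 18.2465

c = 18.25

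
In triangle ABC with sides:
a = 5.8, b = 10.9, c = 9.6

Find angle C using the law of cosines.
c² = a² + b² − 2ab·cos(C)  ⇒  cos(C) = (a² + b² − c²)/(2ab)
cos(C) = (5.8² + 10.9² − 9.6²)/(2·5.8·10.9) = (33.64 + 118.81 − 92.16)/126.44 = 60.29/126.44 ≈ 0.476827
C = arccos(0.476827) ≈ 61.5216°

C = 61.52°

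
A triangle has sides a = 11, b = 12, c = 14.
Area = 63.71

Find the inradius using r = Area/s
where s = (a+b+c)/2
s = (11 + 12 + 14)/2 = 37/2 = 18.5
r = Area/s = 63.71/18.5 ≈ 3.44378

r = 3.444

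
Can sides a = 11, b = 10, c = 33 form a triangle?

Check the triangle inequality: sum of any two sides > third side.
a + b vs c: 11 + 10 = 21 ≤ 33  ✗
a + c vs b: 11 + 33 = 44 > 10  ✓
b + c vs a: 10 + 33 = 43 > 11  ✓

No: 11 + 10 = 21 is not > 33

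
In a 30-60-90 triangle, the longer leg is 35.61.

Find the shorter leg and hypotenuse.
In a 30-60-90 triangle the sides are in ratio 1 : √3 : 2, so short leg = long leg/√3 and hypotenuse = 2·(short leg).
Short leg = 35.61/√3 ≈ 35.61/1.73205 ≈ 20.5594
Hypotenuse = 2·20.5594 ≈ 41.1189

Short leg = 20.56, Hypotenuse = 41.12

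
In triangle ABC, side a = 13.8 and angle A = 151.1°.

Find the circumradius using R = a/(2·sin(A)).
R = a/(2·sin(A)) = 13.8/(2·sin(151.1°))
sin(151.1°) ≈ 0.483282
R ≈ 13.8/(2·0.483282) = 13.8/0.966565 ≈ 14.2774

R = 14.28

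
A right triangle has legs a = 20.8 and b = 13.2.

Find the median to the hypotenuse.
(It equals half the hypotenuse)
Hypotenuse c = √(a² + b²) = √(432.64 + 174.24) = √606.88 ≈ 24.6349
Median to hypotenuse = c/2 ≈ 24.6349/2 ≈ 12.3175

Median = 12.32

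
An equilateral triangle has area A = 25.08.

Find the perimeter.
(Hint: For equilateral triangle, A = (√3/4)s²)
A = (√3/4)s²  ⇒  s² = 4A/√3 = 4·25.08/√3 = 100.32/1.73205 ≈ 57.9198
s ≈ √57.9198 ≈ 7.6105
Perimeter = 3s ≈ 3·7.6105 ≈ 22.8315

Perimeter = 22.83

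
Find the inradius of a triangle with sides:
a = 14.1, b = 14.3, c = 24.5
r = Area/s where s is the semi-perimeter.
s = (14.1 + 14.3 + 24.5)/2 = 52.9/2 = 26.45
Area = √(s(s−a)(s−b)(s−c)) = √(26.45·12.35·12.15·1.95) ≈ √7739.33 ≈ 87.9735
r ≈ 87.9735/26.45 ≈ 3.32603

r = 3.326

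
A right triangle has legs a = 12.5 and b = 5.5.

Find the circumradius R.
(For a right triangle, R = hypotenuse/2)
Hypotenuse c = √(a² + b²) = √(156.25 + 30.25) = √186.5 ≈ 13.6565
R = c/2 ≈ 13.6565/2 ≈ 6.82825

R = 6.828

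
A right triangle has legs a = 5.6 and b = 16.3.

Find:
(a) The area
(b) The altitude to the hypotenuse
(a) The legs are perpendicular, so Area = ½·a·b = ½·5.6·16.3 = ½·91.28 = 45.64
(b) Hypotenuse c = √(a² + b²) = √(31.36 + 265.69) = √297.05 ≈ 17.2351
    Area = ½·c·h_c  ⇒  h_c = 2·Area/c = 91.28/17.2351 ≈ 5.29616

Area = 45.64, h_c = 5.296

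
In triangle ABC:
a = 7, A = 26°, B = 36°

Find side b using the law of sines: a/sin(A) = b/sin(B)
a/sin(A) = b/sin(B)  ⇒  b = a·sin(B)/sin(A) = 7·sin(36°)/sin(26°)
sin(36°) ≈ 0.587785, sin(26°) ≈ 0.438371
b ≈ 7·0.587785/0.438371 ≈ 4.1145/0.438371 ≈ 9.38587

b = 9.386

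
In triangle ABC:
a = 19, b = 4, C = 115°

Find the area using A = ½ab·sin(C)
A = ½·a·b·sin(C) = ½·19·4·sin(115°)
sin(115°) ≈ 0.906308
A ≈ ½·76·0.906308 = 38·0.906308 ≈ 34.4397

Area = 34.44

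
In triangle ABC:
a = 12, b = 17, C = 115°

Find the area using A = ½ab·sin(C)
A = ½·a·b·sin(C) = ½·12·17·sin(115°)
sin(115°) ≈ 0.906308
A ≈ ½·204·0.906308 = 102·0.906308 ≈ 92.4434

Area = 92.44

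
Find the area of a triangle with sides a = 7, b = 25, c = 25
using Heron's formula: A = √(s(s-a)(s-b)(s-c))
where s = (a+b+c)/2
s = (7 + 25 + 25)/2 = 57/2 = 28.5
s − a = 21.5, s − b = 3.5, s − c = 3.5
s(s−a)(s−b)(s−c) = 28.5·21.5·3.5·3.5 = 7506.1875
Area = √7506.1875 ≈ 86.6383

s = 28.5, Area = 86.64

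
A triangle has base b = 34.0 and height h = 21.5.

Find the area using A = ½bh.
A = ½·b·h = ½·34.0·21.5 = ½·731 = 365.5

Area = 365.5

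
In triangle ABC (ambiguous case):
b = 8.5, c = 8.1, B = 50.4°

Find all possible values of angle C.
b/sin(B) = c/sin(C)  ⇒  sin(C) = c·sin(B)/b = 8.1·sin(50.4°)/8.5
sin(50.4°) ≈ 0.770513
sin(C) ≈ 8.1·0.770513/8.5 ≈ 6.24116/8.5 ≈ 0.734254
Candidate 1: C₁ = arcsin(0.734254) ≈ 47.2442°  →  A = 180° − 50.4° − 47.2442° ≈ 82.3558° > 0, valid
Candidate 2: C₂ = 180° − C₁ ≈ 132.756°  →  A = 180° − 50.4° − 132.756° ≈ -3.1558° ≤ 0, not a valid triangle

C = 47.24° (one solution)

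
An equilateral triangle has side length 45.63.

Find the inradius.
r = Area/s with s the semi-perimeter.
Area = (√3/4)·45.63² = (√3/4)·2082.0969 ≈ 0.433013·2082.0969 ≈ 901.574
s = 3·45.63/2 = 68.445
r ≈ 901.574/68.445 ≈ 13.1722
(Equivalently r = side/(2√3) = 45.63/3.4641 ≈ 13.1722.)

r = 13.17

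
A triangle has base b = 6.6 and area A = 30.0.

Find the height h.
A = ½·b·h  ⇒  h = 2A/b = 2·30.0/6.6 = 60/6.6 ≈ 9.09091

h = 9.091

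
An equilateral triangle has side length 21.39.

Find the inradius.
r = Area/s with s the semi-perimeter.
Area = (√3/4)·21.39² = (√3/4)·457.5321 ≈ 0.433013·457.5321 ≈ 198.117
s = 3·21.39/2 = 32.085
r ≈ 198.117/32.085 ≈ 6.17476
(Equivalently r = side/(2√3) = 21.39/3.4641 ≈ 6.17476.)

r = 6.175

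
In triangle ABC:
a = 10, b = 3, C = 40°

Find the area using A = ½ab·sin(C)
A = ½·a·b·sin(C) = ½·10·3·sin(40°)
sin(40°) ≈ 0.642788
A ≈ ½·30·0.642788 = 15·0.642788 ≈ 9.64181

Area = 9.642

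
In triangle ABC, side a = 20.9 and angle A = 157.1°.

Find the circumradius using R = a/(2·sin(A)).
R = a/(2·sin(A)) = 20.9/(2·sin(157.1°))
sin(157.1°) ≈ 0.389124
R ≈ 20.9/(2·0.389124) = 20.9/0.778248 ≈ 26.8552

R = 26.86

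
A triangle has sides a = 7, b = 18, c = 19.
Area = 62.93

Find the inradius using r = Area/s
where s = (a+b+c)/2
s = (7 + 18 + 19)/2 = 44/2 = 22
r = Area/s = 62.93/22 ≈ 2.86045

r = 2.86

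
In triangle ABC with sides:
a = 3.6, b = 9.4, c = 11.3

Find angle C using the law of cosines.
c² = a² + b² − 2ab·cos(C)  ⇒  cos(C) = (a² + b² − c²)/(2ab)
cos(C) = (3.6² + 9.4² − 11.3²)/(2·3.6·9.4) = (12.96 + 88.36 − 127.69)/67.68 = -26.37/67.68 ≈ -0.389628
C = arccos(-0.389628) ≈ 112.931°

C = 112.9°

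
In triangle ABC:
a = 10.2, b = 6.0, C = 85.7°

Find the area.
Two sides and the included angle (SAS): A = ½·a·b·sin(C) = ½·10.2·6.0·sin(85.7°)
sin(85.7°) ≈ 0.997185
A ≈ ½·61.2·0.997185 = 30.6·0.997185 ≈ 30.5139

Area = 30.51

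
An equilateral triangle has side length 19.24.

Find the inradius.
r = Area/s with s the semi-perimeter.
Area = (√3/4)·19.24² = (√3/4)·370.1776 ≈ 0.433013·370.1776 ≈ 160.292
s = 3·19.24/2 = 28.86
r ≈ 160.292/28.86 ≈ 5.55411
(Equivalently r = side/(2√3) = 19.24/3.4641 ≈ 5.55411.)

r = 5.554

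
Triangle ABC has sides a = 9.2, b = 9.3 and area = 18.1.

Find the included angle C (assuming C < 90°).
Area = ½·a·b·sin(C)  ⇒  sin(C) = 2·Area/(a·b) = 2·18.1/(9.2·9.3) = 36.2/85.56 ≈ 0.423095
C = arcsin(0.423095) ≈ 25.0301° (taking the acute solution since C < 90°)

C = 25.03°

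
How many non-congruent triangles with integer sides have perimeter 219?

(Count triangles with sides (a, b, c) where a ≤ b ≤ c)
Let a ≤ b ≤ c with a + b + c = 219. The only binding inequality is a + b > c, i.e. 219 − c > c, so c < 219/2; and c ≥ 219/3 since c is the largest side.
So 73 ≤ c ≤ 109. For each c, b runs from ⌈(219 − c)/2⌉ up to c (then a = 219 − b − c satisfies 1 ≤ a ≤ b automatically), giving c − ⌈(219 − c)/2⌉ + 1 choices.
Summing over c: 1 + 2 + 4 + 5 + … + 53 + 55  (37 terms, c = 73, …, 109) = 1027
Check (closed form: nearest integer to p²/48 for even p, (p+3)²/48 for odd p): (219+3)²/48 = 222²/48 = 49284/48 ≈ 1026.75 → 1027

1027 triangles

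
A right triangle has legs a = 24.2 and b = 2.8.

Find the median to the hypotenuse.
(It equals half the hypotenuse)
Hypotenuse c = √(a² + b²) = √(585.64 + 7.84) = √593.48 ≈ 24.3614
Median to hypotenuse = c/2 ≈ 24.3614/2 ≈ 12.1807

Median = 12.18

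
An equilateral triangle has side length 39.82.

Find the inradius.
r = Area/s with s the semi-perimeter.
Area = (√3/4)·39.82² = (√3/4)·1585.6324 ≈ 0.433013·1585.6324 ≈ 686.599
s = 3·39.82/2 = 59.73
r ≈ 686.599/59.73 ≈ 11.495
(Equivalently r = side/(2√3) = 39.82/3.4641 ≈ 11.495.)

r = 11.5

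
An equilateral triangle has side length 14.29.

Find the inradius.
r = Area/s with s the semi-perimeter.
Area = (√3/4)·14.29² = (√3/4)·204.2041 ≈ 0.433013·204.2041 ≈ 88.423
s = 3·14.29/2 = 21.435
r ≈ 88.423/21.435 ≈ 4.12517
(Equivalently r = side/(2√3) = 14.29/3.4641 ≈ 4.12517.)

r = 4.125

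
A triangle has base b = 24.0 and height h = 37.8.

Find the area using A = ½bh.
A = ½·b·h = ½·24.0·37.8 = ½·907.2 = 453.6

Area = 453.6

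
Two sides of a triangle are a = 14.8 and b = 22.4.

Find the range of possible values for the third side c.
Triangle inequality: |a − b| < c < a + b
|a − b| = |14.8 − 22.4| = 7.6
a + b = 14.8 + 22.4 = 37.2

7.6 < c < 37.2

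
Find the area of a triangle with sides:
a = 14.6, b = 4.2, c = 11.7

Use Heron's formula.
s = (14.6 + 4.2 + 11.7)/2 = 30.5/2 = 15.25
s − a = 0.65, s − b = 11.05, s − c = 3.55
s(s−a)(s−b)(s−c) = 15.25·0.65·11.05·3.55 ≈ 388.843
Area = √388.843 ≈ 19.7191

Area = 19.72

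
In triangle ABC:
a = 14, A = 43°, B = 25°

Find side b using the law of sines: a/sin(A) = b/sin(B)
a/sin(A) = b/sin(B)  ⇒  b = a·sin(B)/sin(A) = 14·sin(25°)/sin(43°)
sin(25°) ≈ 0.422618, sin(43°) ≈ 0.681998
b ≈ 14·0.422618/0.681998 ≈ 5.91666/0.681998 ≈ 8.67547

b = 8.675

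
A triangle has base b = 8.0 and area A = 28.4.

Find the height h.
A = ½·b·h  ⇒  h = 2A/b = 2·28.4/8.0 = 56.8/8.0 ≈ 7.1

h = 7.1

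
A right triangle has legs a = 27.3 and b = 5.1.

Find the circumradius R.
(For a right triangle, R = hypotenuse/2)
Hypotenuse c = √(a² + b²) = √(745.29 + 26.01) = √771.3 ≈ 27.7723
R = c/2 ≈ 27.7723/2 ≈ 13.8861

R = 13.89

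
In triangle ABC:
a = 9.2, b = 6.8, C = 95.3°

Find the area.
Two sides and the included angle (SAS): A = ½·a·b·sin(C) = ½·9.2·6.8·sin(95.3°)
sin(95.3°) ≈ 0.995725
A ≈ ½·62.56·0.995725 = 31.28·0.995725 ≈ 31.1463

Area = 31.15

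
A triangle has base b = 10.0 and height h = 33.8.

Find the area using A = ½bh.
A = ½·b·h = ½·10.0·33.8 = ½·338 = 169

Area = 169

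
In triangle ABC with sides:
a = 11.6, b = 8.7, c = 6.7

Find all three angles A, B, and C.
Law of cosines for each angle (a² = 134.56, b² = 75.69, c² = 44.89):
cos(A) = (b² + c² − a²)/(2bc) = (75.69 + 44.89 − 134.56)/(2·8.7·6.7) = -13.98/116.58 ≈ -0.119918  ⇒  A ≈ 96.8874°
cos(B) = (a² + c² − b²)/(2ac) = (134.56 + 44.89 − 75.69)/(2·11.6·6.7) = 103.76/155.44 ≈ 0.667524  ⇒  B ≈ 48.1237°
cos(C) = (a² + b² − c²)/(2ab) = (134.56 + 75.69 − 44.89)/(2·11.6·8.7) = 165.36/201.84 ≈ 0.819263  ⇒  C ≈ 34.9889°
Check: A + B + C ≈ 180°

A = 96.89°, B = 48.12°, C = 34.99°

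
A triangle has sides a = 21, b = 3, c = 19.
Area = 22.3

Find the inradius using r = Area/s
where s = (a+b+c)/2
s = (21 + 3 + 19)/2 = 43/2 = 21.5
r = Area/s = 22.3/21.5 ≈ 1.03721

r = 1.037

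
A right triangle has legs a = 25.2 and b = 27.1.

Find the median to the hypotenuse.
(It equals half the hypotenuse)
Hypotenuse c = √(a² + b²) = √(635.04 + 734.41) = √1369.45 ≈ 37.0061
Median to hypotenuse = c/2 ≈ 37.0061/2 ≈ 18.503

Median = 18.5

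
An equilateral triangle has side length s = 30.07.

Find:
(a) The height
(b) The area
(a) The height splits the triangle into two 30-60-90 halves: h = s·√3/2 = 30.07·1.73205/2 ≈ 52.0828/2 ≈ 26.0414
(b) Area = (√3/4)·s² = (√3/4)·30.07² = (√3/4)·904.2049 ≈ 0.433013·904.2049 ≈ 391.532

Height = 26.04, Area = 391.5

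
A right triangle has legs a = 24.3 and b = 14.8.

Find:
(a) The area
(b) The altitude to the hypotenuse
(a) The legs are perpendicular, so Area = ½·a·b = ½·24.3·14.8 = ½·359.64 = 179.82
(b) Hypotenuse c = √(a² + b²) = √(590.49 + 219.04) = √809.53 ≈ 28.4522
    Area = ½·c·h_c  ⇒  h_c = 2·Area/c = 359.64/28.4522 ≈ 12.6401

Area = 179.82, h_c = 12.64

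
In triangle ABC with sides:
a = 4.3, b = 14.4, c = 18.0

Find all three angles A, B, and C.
Law of cosines for each angle (a² = 18.49, b² = 207.36, c² = 324):
cos(A) = (b² + c² − a²)/(2bc) = (207.36 + 324 − 18.49)/(2·14.4·18.0) = 512.87/518.4 ≈ 0.989333  ⇒  A ≈ 8.37634°
cos(B) = (a² + c² − b²)/(2ac) = (18.49 + 324 − 207.36)/(2·4.3·18.0) = 135.13/154.8 ≈ 0.872933  ⇒  B ≈ 29.1987°
cos(C) = (a² + b² − c²)/(2ab) = (18.49 + 207.36 − 324)/(2·4.3·14.4) = -98.15/123.84 ≈ -0.792555  ⇒  C ≈ 142.425°
Check: A + B + C ≈ 180°

A = 8.376°, B = 29.2°, C = 142.4°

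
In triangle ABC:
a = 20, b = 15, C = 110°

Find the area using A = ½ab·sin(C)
A = ½·a·b·sin(C) = ½·20·15·sin(110°)
sin(110°) ≈ 0.939693
A ≈ ½·300·0.939693 = 150·0.939693 ≈ 140.954

Area = 141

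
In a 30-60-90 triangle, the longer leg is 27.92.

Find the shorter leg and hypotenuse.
In a 30-60-90 triangle the sides are in ratio 1 : √3 : 2, so short leg = long leg/√3 and hypotenuse = 2·(short leg).
Short leg = 27.92/√3 ≈ 27.92/1.73205 ≈ 16.1196
Hypotenuse = 2·16.1196 ≈ 32.2392

Short leg = 16.12, Hypotenuse = 32.24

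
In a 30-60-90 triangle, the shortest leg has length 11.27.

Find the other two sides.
In a 30-60-90 triangle the sides are in ratio 1 : √3 : 2 (short leg : long leg : hypotenuse).
Long leg = 11.27·√3 ≈ 11.27·1.73205 ≈ 19.5202
Hypotenuse = 2·11.27 = 22.54

Long leg = 11.27√3 = 19.52, Hypotenuse = 22.54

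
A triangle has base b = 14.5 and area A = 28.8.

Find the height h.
A = ½·b·h  ⇒  h = 2A/b = 2·28.8/14.5 = 57.6/14.5 ≈ 3.97241

h = 3.972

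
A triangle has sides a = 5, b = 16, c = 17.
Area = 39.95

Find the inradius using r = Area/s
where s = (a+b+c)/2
s = (5 + 16 + 17)/2 = 38/2 = 19
r = Area/s = 39.95/19 ≈ 2.10263

r = 2.103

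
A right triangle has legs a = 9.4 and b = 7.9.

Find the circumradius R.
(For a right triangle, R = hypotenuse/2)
Hypotenuse c = √(a² + b²) = √(88.36 + 62.41) = √150.77 ≈ 12.2788
R = c/2 ≈ 12.2788/2 ≈ 6.13942

R = 6.139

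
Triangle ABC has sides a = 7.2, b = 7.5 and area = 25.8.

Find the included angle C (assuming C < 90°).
Area = ½·a·b·sin(C)  ⇒  sin(C) = 2·Area/(a·b) = 2·25.8/(7.2·7.5) = 51.6/54 ≈ 0.955556
C = arcsin(0.955556) ≈ 72.8538° (taking the acute solution since C < 90°)

C = 72.85°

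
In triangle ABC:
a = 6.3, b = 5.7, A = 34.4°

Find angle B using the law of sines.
a/sin(A) = b/sin(B)  ⇒  sin(B) = b·sin(A)/a = 5.7·sin(34.4°)/6.3
sin(34.4°) ≈ 0.564967
sin(B) ≈ 5.7·0.564967/6.3 ≈ 3.22031/6.3 ≈ 0.511161
B = arcsin(0.511161) ≈ 30.7412°
(Since b ≤ a we need B ≤ A, so the obtuse alternative 180° − 30.7412° ≈ 149.259° is rejected.)

B = 30.74°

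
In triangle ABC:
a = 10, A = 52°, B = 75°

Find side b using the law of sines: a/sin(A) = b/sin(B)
a/sin(A) = b/sin(B)  ⇒  b = a·sin(B)/sin(A) = 10·sin(75°)/sin(52°)
sin(75°) ≈ 0.965926, sin(52°) ≈ 0.788011
b ≈ 10·0.965926/0.788011 ≈ 9.65926/0.788011 ≈ 12.2578

b = 12.26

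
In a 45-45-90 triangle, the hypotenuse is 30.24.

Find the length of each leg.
In a 45-45-90 triangle hypotenuse = leg·√2, so leg = hypotenuse/√2.
Leg = 30.24/√2 ≈ 30.24/1.41421 ≈ 21.3829

Each leg = 21.38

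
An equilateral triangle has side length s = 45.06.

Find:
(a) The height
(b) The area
(a) The height splits the triangle into two 30-60-90 halves: h = s·√3/2 = 45.06·1.73205/2 ≈ 78.0462/2 ≈ 39.0231
(b) Area = (√3/4)·s² = (√3/4)·45.06² = (√3/4)·2030.4036 ≈ 0.433013·2030.4036 ≈ 879.191

Height = 39.02, Area = 879.2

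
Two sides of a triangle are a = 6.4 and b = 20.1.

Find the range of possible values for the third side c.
Triangle inequality: |a − b| < c < a + b
|a − b| = |6.4 − 20.1| = 13.7
a + b = 6.4 + 20.1 = 26.5

13.7 < c < 26.5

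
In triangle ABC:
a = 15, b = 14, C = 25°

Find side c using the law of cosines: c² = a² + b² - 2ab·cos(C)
c² = 15² + 14² − 2·15·14·cos(25°)
cos(25°) ≈ 0.906308
c² ≈ 225 + 196 − 420·(0.906308) ≈ 421 − 380.649 ≈ 40.3507
c ≈ √40.3507 ≈ 6.35222

c = 6.352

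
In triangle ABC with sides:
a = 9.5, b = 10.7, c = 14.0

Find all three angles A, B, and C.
Law of cosines for each angle (a² = 90.25, b² = 114.49, c² = 196):
cos(A) = (b² + c² − a²)/(2bc) = (114.49 + 196 − 90.25)/(2·10.7·14.0) = 220.24/299.6 ≈ 0.735113  ⇒  A ≈ 42.6832°
cos(B) = (a² + c² − b²)/(2ac) = (90.25 + 196 − 114.49)/(2·9.5·14.0) = 171.76/266 ≈ 0.645714  ⇒  B ≈ 49.7807°
cos(C) = (a² + b² − c²)/(2ab) = (90.25 + 114.49 − 196)/(2·9.5·10.7) = 8.74/203.3 ≈ 0.0429907  ⇒  C ≈ 87.5361°
Check: A + B + C ≈ 180°

A = 42.68°, B = 49.78°, C = 87.54°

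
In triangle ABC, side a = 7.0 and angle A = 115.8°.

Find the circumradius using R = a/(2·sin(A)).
R = a/(2·sin(A)) = 7.0/(2·sin(115.8°))
sin(115.8°) ≈ 0.900319
R ≈ 7.0/(2·0.900319) = 7.0/1.80064 ≈ 3.88751

R = 3.888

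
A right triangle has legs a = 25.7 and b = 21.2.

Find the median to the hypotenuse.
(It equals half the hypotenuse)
Hypotenuse c = √(a² + b²) = √(660.49 + 449.44) = √1109.93 ≈ 33.3156
Median to hypotenuse = c/2 ≈ 33.3156/2 ≈ 16.6578

Median = 16.66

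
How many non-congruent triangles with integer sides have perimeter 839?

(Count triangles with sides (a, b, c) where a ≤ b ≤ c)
Let a ≤ b ≤ c with a + b + c = 839. The only binding inequality is a + b > c, i.e. 839 − c > c, so c < 839/2; and c ≥ 839/3 since c is the largest side.
So 280 ≤ c ≤ 419. For each c, b runs from ⌈(839 − c)/2⌉ up to c (then a = 839 − b − c satisfies 1 ≤ a ≤ b automatically), giving c − ⌈(839 − c)/2⌉ + 1 choices.
Summing over c: 1 + 3 + 4 + 6 + … + 208 + 210  (140 terms, c = 280, …, 419) = 14770
Check (closed form: nearest integer to p²/48 for even p, (p+3)²/48 for odd p): (839+3)²/48 = 842²/48 = 708964/48 ≈ 14770.08 → 14770

14770 triangles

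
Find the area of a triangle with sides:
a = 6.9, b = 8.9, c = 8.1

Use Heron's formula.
s = (6.9 + 8.9 + 8.1)/2 = 23.9/2 = 11.95
s − a = 5.05, s − b = 3.05, s − c = 3.85
s(s−a)(s−b)(s−c) = 11.95·5.05·3.05·3.85 ≈ 708.631
Area = √708.631 ≈ 26.6201

Area = 26.62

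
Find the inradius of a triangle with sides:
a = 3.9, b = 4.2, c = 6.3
r = Area/s where s is the semi-perimeter.
s = (3.9 + 4.2 + 6.3)/2 = 14.4/2 = 7.2
Area = √(s(s−a)(s−b)(s−c)) = √(7.2·3.3·3·0.9) ≈ √64.152 ≈ 8.00949
r ≈ 8.00949/7.2 ≈ 1.11243

r = 1.112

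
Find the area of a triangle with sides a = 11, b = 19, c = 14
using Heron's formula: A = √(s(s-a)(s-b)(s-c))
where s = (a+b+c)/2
s = (11 + 19 + 14)/2 = 44/2 = 22
s − a = 11, s − b = 3, s − c = 8
s(s−a)(s−b)(s−c) = 22·11·3·8 = 5808
Area = √5808 ≈ 76.2102

s = 22.0, Area = 76.21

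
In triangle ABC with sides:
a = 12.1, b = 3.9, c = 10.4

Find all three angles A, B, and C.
Law of cosines for each angle (a² = 146.41, b² = 15.21, c² = 108.16):
cos(A) = (b² + c² − a²)/(2bc) = (15.21 + 108.16 − 146.41)/(2·3.9·10.4) = -23.04/81.12 ≈ -0.284024  ⇒  A ≈ 106.5°
cos(B) = (a² + c² − b²)/(2ac) = (146.41 + 108.16 − 15.21)/(2·12.1·10.4) = 239.36/251.68 ≈ 0.951049  ⇒  B ≈ 18.0014°
cos(C) = (a² + b² − c²)/(2ab) = (146.41 + 15.21 − 108.16)/(2·12.1·3.9) = 53.46/94.38 ≈ 0.566434  ⇒  C ≈ 55.4981°
Check: A + B + C ≈ 180°

A = 106.5°, B = 18°, C = 55.5°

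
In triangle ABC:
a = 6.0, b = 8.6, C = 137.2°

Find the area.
Two sides and the included angle (SAS): A = ½·a·b·sin(C) = ½·6.0·8.6·sin(137.2°)
sin(137.2°) ≈ 0.679441
A ≈ ½·51.6·0.679441 = 25.8·0.679441 ≈ 17.5296

Area = 17.53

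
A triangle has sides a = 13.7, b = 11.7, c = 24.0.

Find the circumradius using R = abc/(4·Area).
First find the area with Heron's formula.
s = (13.7 + 11.7 + 24.0)/2 = 24.7
Area = √(s(s−a)(s−b)(s−c)) = √(24.7·11·13·0.7) ≈ √2472.47 ≈ 49.7239
abc = 13.7·11.7·24.0 = 3846.96
R = abc/(4·Area) ≈ 3846.96/(4·49.7239) = 3846.96/198.896 ≈ 19.3416

R = 19.34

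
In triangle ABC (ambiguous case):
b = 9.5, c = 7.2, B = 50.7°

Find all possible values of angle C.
b/sin(B) = c/sin(C)  ⇒  sin(C) = c·sin(B)/b = 7.2·sin(50.7°)/9.5
sin(50.7°) ≈ 0.77384
sin(C) ≈ 7.2·0.77384/9.5 ≈ 5.57165/9.5 ≈ 0.586489
Candidate 1: C₁ = arcsin(0.586489) ≈ 35.9083°  →  A = 180° − 50.7° − 35.9083° ≈ 93.3917° > 0, valid
Candidate 2: C₂ = 180° − C₁ ≈ 144.092°  →  A = 180° − 50.7° − 144.092° ≈ -14.7917° ≤ 0, not a valid triangle

C = 35.91° (one solution)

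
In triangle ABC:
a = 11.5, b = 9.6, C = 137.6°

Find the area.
Two sides and the included angle (SAS): A = ½·a·b·sin(C) = ½·11.5·9.6·sin(137.6°)
sin(137.6°) ≈ 0.674302
A ≈ ½·110.4·0.674302 = 55.2·0.674302 ≈ 37.2215

Area = 37.22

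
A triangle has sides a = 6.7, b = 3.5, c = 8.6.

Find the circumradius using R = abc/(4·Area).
First find the area with Heron's formula.
s = (6.7 + 3.5 + 8.6)/2 = 9.4
Area = √(s(s−a)(s−b)(s−c)) = √(9.4·2.7·5.9·0.8) ≈ √119.794 ≈ 10.945
abc = 6.7·3.5·8.6 = 201.67
R = abc/(4·Area) ≈ 201.67/(4·10.945) = 201.67/43.7801 ≈ 4.60643

R = 4.606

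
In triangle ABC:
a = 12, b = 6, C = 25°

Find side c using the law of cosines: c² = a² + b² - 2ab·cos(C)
c² = 12² + 6² − 2·12·6·cos(25°)
cos(25°) ≈ 0.906308
c² ≈ 144 + 36 − 144·(0.906308) ≈ 180 − 130.508 ≈ 49.4917
c ≈ √49.4917 ≈ 7.03503

c = 7.035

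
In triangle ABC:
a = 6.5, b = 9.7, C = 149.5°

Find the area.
Two sides and the included angle (SAS): A = ½·a·b·sin(C) = ½·6.5·9.7·sin(149.5°)
sin(149.5°) ≈ 0.507538
A ≈ ½·63.05·0.507538 = 31.525·0.507538 ≈ 16.0001

Area = 16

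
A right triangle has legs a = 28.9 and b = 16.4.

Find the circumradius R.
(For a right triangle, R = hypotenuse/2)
Hypotenuse c = √(a² + b²) = √(835.21 + 268.96) = √1104.17 ≈ 33.2291
R = c/2 ≈ 33.2291/2 ≈ 16.6145

R = 16.61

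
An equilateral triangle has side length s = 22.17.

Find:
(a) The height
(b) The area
(a) The height splits the triangle into two 30-60-90 halves: h = s·√3/2 = 22.17·1.73205/2 ≈ 38.3996/2 ≈ 19.1998
(b) Area = (√3/4)·s² = (√3/4)·22.17² = (√3/4)·491.5089 ≈ 0.433013·491.5089 ≈ 212.83

Height = 19.2, Area = 212.8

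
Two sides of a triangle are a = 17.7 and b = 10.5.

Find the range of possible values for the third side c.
Triangle inequality: |a − b| < c < a + b
|a − b| = |17.7 − 10.5| = 7.2
a + b = 17.7 + 10.5 = 28.2

7.2 < c < 28.2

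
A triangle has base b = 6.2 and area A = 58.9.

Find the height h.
A = ½·b·h  ⇒  h = 2A/b = 2·58.9/6.2 = 117.8/6.2 ≈ 19

h = 19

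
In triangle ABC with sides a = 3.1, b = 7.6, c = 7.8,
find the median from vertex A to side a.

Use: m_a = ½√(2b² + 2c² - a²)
m_a = ½√(2·7.6² + 2·7.8² − 3.1²) = ½√(2·57.76 + 2·60.84 − 9.61) = ½√(115.52 + 121.68 − 9.61) = ½√227.59
√227.59 ≈ 15.0861, so m_a ≈ 7.54304

m_a = 7.543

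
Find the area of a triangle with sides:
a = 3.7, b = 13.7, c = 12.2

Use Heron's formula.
s = (3.7 + 13.7 + 12.2)/2 = 29.6/2 = 14.8
s − a = 11.1, s − b = 1.1, s − c = 2.6
s(s−a)(s−b)(s−c) = 14.8·11.1·1.1·2.6 ≈ 469.841
Area = √469.841 ≈ 21.6758

Area = 21.68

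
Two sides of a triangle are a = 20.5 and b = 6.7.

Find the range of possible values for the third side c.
Triangle inequality: |a − b| < c < a + b
|a − b| = |20.5 − 6.7| = 13.8
a + b = 20.5 + 6.7 = 27.2

13.8 < c < 27.2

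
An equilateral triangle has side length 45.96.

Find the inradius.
r = Area/s with s the semi-perimeter.
Area = (√3/4)·45.96² = (√3/4)·2112.3216 ≈ 0.433013·2112.3216 ≈ 914.662
s = 3·45.96/2 = 68.94
r ≈ 914.662/68.94 ≈ 13.2675
(Equivalently r = side/(2√3) = 45.96/3.4641 ≈ 13.2675.)

r = 13.27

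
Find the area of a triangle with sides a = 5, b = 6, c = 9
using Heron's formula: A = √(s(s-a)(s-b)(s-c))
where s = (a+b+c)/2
s = (5 + 6 + 9)/2 = 20/2 = 10
s − a = 5, s − b = 4, s − c = 1
s(s−a)(s−b)(s−c) = 10·5·4·1 = 200
Area = √200 ≈ 14.1421

s = 10.0, Area = 14.14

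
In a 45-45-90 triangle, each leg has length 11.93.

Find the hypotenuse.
In a 45-45-90 triangle the sides are in ratio 1 : 1 : √2, so hypotenuse = leg·√2.
Hypotenuse = 11.93·√2 ≈ 11.93·1.41421 ≈ 16.8716

Hypotenuse = 11.93√2 = 16.87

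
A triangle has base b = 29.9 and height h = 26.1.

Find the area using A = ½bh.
A = ½·b·h = ½·29.9·26.1 = ½·780.39 = 390.195

Area = 390.195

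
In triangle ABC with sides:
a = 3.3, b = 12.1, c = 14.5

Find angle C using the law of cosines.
c² = a² + b² − 2ab·cos(C)  ⇒  cos(C) = (a² + b² − c²)/(2ab)
cos(C) = (3.3² + 12.1² − 14.5²)/(2·3.3·12.1) = (10.89 + 146.41 − 210.25)/79.86 = -52.95/79.86 ≈ -0.663035
C = arccos(-0.663035) ≈ 131.532°

C = 131.5°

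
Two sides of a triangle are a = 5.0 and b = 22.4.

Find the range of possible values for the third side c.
Triangle inequality: |a − b| < c < a + b
|a − b| = |5.0 − 22.4| = 17.4
a + b = 5.0 + 22.4 = 27.4

17.4 < c < 27.4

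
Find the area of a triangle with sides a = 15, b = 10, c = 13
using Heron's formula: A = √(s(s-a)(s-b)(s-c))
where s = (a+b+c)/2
s = (15 + 10 + 13)/2 = 38/2 = 19
s − a = 4, s − b = 9, s − c = 6
s(s−a)(s−b)(s−c) = 19·4·9·6 = 4104
Area = √4104 ≈ 64.0625

s = 19.0, Area = 64.06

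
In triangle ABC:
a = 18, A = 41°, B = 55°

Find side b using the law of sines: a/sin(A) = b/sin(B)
a/sin(A) = b/sin(B)  ⇒  b = a·sin(B)/sin(A) = 18·sin(55°)/sin(41°)
sin(55°) ≈ 0.819152, sin(41°) ≈ 0.656059
b ≈ 18·0.819152/0.656059 ≈ 14.7447/0.656059 ≈ 22.4747

b = 22.47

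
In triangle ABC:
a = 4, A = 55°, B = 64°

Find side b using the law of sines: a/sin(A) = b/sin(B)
a/sin(A) = b/sin(B)  ⇒  b = a·sin(B)/sin(A) = 4·sin(64°)/sin(55°)
sin(64°) ≈ 0.898794, sin(55°) ≈ 0.819152
b ≈ 4·0.898794/0.819152 ≈ 3.59518/0.819152 ≈ 4.3889

b = 4.389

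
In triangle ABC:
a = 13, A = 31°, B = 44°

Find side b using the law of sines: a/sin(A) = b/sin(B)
a/sin(A) = b/sin(B)  ⇒  b = a·sin(B)/sin(A) = 13·sin(44°)/sin(31°)
sin(44°) ≈ 0.694658, sin(31°) ≈ 0.515038
b ≈ 13·0.694658/0.515038 ≈ 9.03056/0.515038 ≈ 17.5338

b = 17.53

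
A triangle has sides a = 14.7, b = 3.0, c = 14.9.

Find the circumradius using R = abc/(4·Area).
First find the area with Heron's formula.
s = (14.7 + 3.0 + 14.9)/2 = 16.3
Area = √(s(s−a)(s−b)(s−c)) = √(16.3·1.6·13.3·1.4) ≈ √485.61 ≈ 22.0366
abc = 14.7·3.0·14.9 = 657.09
R = abc/(4·Area) ≈ 657.09/(4·22.0366) = 657.09/88.1462 ≈ 7.45455

R = 7.455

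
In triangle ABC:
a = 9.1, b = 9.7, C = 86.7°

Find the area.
Two sides and the included angle (SAS): A = ½·a·b·sin(C) = ½·9.1·9.7·sin(86.7°)
sin(86.7°) ≈ 0.998342
A ≈ ½·88.27·0.998342 = 44.135·0.998342 ≈ 44.0618

Area = 44.06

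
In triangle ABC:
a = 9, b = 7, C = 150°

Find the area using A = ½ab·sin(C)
A = ½·a·b·sin(C) = ½·9·7·sin(150°)
sin(150°) ≈ 0.5
A ≈ ½·63·0.5 = 31.5·0.5 ≈ 15.75

Area = 15.75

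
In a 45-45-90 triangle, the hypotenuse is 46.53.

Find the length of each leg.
In a 45-45-90 triangle hypotenuse = leg·√2, so leg = hypotenuse/√2.
Leg = 46.53/√2 ≈ 46.53/1.41421 ≈ 32.9017

Each leg = 32.9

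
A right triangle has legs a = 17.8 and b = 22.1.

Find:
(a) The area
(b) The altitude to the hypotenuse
(a) The legs are perpendicular, so Area = ½·a·b = ½·17.8·22.1 = ½·393.38 = 196.69
(b) Hypotenuse c = √(a² + b²) = √(316.84 + 488.41) = √805.25 ≈ 28.3769
    Area = ½·c·h_c  ⇒  h_c = 2·Area/c = 393.38/28.3769 ≈ 13.8627

Area = 196.69, h_c = 13.86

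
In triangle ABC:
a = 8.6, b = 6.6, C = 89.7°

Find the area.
Two sides and the included angle (SAS): A = ½·a·b·sin(C) = ½·8.6·6.6·sin(89.7°)
sin(89.7°) ≈ 0.999986
A ≈ ½·56.76·0.999986 = 28.38·0.999986 ≈ 28.3796

Area = 28.38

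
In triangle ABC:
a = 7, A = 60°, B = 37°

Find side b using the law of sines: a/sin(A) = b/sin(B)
a/sin(A) = b/sin(B)  ⇒  b = a·sin(B)/sin(A) = 7·sin(37°)/sin(60°)
sin(37°) ≈ 0.601815, sin(60°) ≈ 0.866025
b ≈ 7·0.601815/0.866025 ≈ 4.21271/0.866025 ≈ 4.86441

b = 4.864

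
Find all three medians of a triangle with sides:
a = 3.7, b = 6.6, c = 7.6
Median formula: m_a = ½√(2b² + 2c² − a²) (and cyclically). a² = 13.69, b² = 43.56, c² = 57.76.
m_a = ½√(2·43.56 + 2·57.76 − 13.69) = ½√188.95 ≈ ½·13.7459 ≈ 6.87295
m_b = ½√(2·13.69 + 2·57.76 − 43.56) = ½√99.34 ≈ ½·9.96695 ≈ 4.98347
m_c = ½√(2·13.69 + 2·43.56 − 57.76) = ½√56.74 ≈ ½·7.5326 ≈ 3.7663

m_a = 6.873, m_b = 4.983, m_c = 3.766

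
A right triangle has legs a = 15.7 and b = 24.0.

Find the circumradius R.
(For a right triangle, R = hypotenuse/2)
Hypotenuse c = √(a² + b²) = √(246.49 + 576) = √822.49 ≈ 28.6791
R = c/2 ≈ 28.6791/2 ≈ 14.3395

R = 14.34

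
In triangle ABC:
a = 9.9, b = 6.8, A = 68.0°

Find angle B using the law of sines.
a/sin(A) = b/sin(B)  ⇒  sin(B) = b·sin(A)/a = 6.8·sin(68.0°)/9.9
sin(68.0°) ≈ 0.927184
sin(B) ≈ 6.8·0.927184/9.9 ≈ 6.30485/9.9 ≈ 0.636854
B = arcsin(0.636854) ≈ 39.5576°
(Since b ≤ a we need B ≤ A, so the obtuse alternative 180° − 39.5576° ≈ 140.442° is rejected.)

B = 39.56°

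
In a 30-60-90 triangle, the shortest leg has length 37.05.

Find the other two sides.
In a 30-60-90 triangle the sides are in ratio 1 : √3 : 2 (short leg : long leg : hypotenuse).
Long leg = 37.05·√3 ≈ 37.05·1.73205 ≈ 64.1725
Hypotenuse = 2·37.05 = 74.1

Long leg = 37.05√3 = 64.17, Hypotenuse = 74.1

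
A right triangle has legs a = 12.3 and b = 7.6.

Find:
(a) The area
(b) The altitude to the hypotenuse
(a) The legs are perpendicular, so Area = ½·a·b = ½·12.3·7.6 = ½·93.48 = 46.74
(b) Hypotenuse c = √(a² + b²) = √(151.29 + 57.76) = √209.05 ≈ 14.4586
    Area = ½·c·h_c  ⇒  h_c = 2·Area/c = 93.48/14.4586 ≈ 6.46537

Area = 46.74, h_c = 6.465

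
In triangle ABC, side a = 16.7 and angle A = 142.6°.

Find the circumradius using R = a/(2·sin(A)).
R = a/(2·sin(A)) = 16.7/(2·sin(142.6°))
sin(142.6°) ≈ 0.607376
R ≈ 16.7/(2·0.607376) = 16.7/1.21475 ≈ 13.7477

R = 13.75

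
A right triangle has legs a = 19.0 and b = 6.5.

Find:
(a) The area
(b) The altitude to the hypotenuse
(a) The legs are perpendicular, so Area = ½·a·b = ½·19.0·6.5 = ½·123.5 = 61.75
(b) Hypotenuse c = √(a² + b²) = √(361 + 42.25) = √403.25 ≈ 20.0811
    Area = ½·c·h_c  ⇒  h_c = 2·Area/c = 123.5/20.0811 ≈ 6.15007

Area = 61.75, h_c = 6.15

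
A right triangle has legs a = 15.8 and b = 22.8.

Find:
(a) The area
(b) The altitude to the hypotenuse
(a) The legs are perpendicular, so Area = ½·a·b = ½·15.8·22.8 = ½·360.24 = 180.12
(b) Hypotenuse c = √(a² + b²) = √(249.64 + 519.84) = √769.48 ≈ 27.7395
    Area = ½·c·h_c  ⇒  h_c = 2·Area/c = 360.24/27.7395 ≈ 12.9865

Area = 180.12, h_c = 12.99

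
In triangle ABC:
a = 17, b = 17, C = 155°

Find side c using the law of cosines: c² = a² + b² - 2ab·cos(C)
c² = 17² + 17² − 2·17·17·cos(155°)
cos(155°) ≈ -0.906308
c² ≈ 289 + 289 − 578·(-0.906308) ≈ 578 + 523.846 ≈ 1101.85
c ≈ √1101.85 ≈ 33.1941

c = 33.19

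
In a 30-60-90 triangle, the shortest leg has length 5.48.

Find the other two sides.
In a 30-60-90 triangle the sides are in ratio 1 : √3 : 2 (short leg : long leg : hypotenuse).
Long leg = 5.48·√3 ≈ 5.48·1.73205 ≈ 9.49164
Hypotenuse = 2·5.48 = 10.96

Long leg = 5.48√3 = 9.492, Hypotenuse = 10.96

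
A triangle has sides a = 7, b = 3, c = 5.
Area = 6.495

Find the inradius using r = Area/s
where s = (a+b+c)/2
s = (7 + 3 + 5)/2 = 15/2 = 7.5
r = Area/s = 6.495/7.5 ≈ 0.866

r = 0.866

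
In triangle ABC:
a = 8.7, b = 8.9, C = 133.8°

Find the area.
Two sides and the included angle (SAS): A = ½·a·b·sin(C) = ½·8.7·8.9·sin(133.8°)
sin(133.8°) ≈ 0.72176
A ≈ ½·77.43·0.72176 = 38.715·0.72176 ≈ 27.9429

Area = 27.94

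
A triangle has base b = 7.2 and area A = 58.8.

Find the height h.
A = ½·b·h  ⇒  h = 2A/b = 2·58.8/7.2 = 117.6/7.2 ≈ 16.3333

h = 16.33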